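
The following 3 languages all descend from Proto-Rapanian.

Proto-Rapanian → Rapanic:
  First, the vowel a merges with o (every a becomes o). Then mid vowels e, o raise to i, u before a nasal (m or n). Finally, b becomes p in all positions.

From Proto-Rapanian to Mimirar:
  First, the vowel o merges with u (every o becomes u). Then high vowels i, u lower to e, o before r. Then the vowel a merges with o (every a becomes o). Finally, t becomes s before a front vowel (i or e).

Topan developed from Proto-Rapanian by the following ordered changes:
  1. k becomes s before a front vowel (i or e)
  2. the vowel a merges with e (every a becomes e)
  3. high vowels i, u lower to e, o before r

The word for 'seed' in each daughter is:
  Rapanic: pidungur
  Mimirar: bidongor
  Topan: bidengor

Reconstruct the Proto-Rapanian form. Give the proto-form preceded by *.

*bidangur

Position 7: Rapanic has u, Mimirar has o, Topan has o. Taking the neighbouring segments as reconstructed: Rapanic u can only go back to *u; Mimirar o could go back to *a or *o or *u; Topan o could go back to *o or *u — the one source consistent with every daughter is *u.
Position 4: Rapanic has u, Mimirar has o, Topan has e. Taking the neighbouring segments as reconstructed: Rapanic u could go back to *a or *o or *u; Mimirar o can only go back to *a; Topan e could go back to *a or *e — the one source consistent with every daughter is *a.
This points to *bidangur. Verify forward in each daughter:
Rapanic: *bidangur > bidongur > bidungur > pidungur  (by vowel merger, pre-nasal raising, unconditioned shift)
Mimirar: start from *bidangur.
  rule 1: no change — bidangur
  rule 2 (pre-rhotic lowering): bidangur → bidangor
  rule 3 (vowel merger): bidangor → bidongor
  rule 4: no change — bidongor
  ⇒ Mimirar bidongor
Topan: *bidangur
  bidangur (rule 1 does not apply)
  bidangur → bidengur   [vowel merger]
  bidengur → bidengor   [pre-rhotic lowering]
  giving Topan bidengor.
Only *bidangur yields all of Rapanic pidungur, Mimirar bidongor, Topan bidengor.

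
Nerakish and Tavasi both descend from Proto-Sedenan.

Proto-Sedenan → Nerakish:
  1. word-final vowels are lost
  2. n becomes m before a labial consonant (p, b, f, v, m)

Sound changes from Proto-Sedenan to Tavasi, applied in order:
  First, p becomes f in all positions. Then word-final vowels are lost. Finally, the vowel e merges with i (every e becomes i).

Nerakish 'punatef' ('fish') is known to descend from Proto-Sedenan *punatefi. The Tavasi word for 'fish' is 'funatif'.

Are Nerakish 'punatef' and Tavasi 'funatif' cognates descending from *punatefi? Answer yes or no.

yes

Derive the expected Tavasi reflex of *punatefi:
Tavasi: *punatefi
  punatefi → funatefi   [unconditioned shift]
  funatefi → funatef   [apocope]
  funatef → funatif   [vowel merger]
  giving Tavasi funatif.
Tavasi 'funatif' matches the regular reflex exactly, so the pair is cognate.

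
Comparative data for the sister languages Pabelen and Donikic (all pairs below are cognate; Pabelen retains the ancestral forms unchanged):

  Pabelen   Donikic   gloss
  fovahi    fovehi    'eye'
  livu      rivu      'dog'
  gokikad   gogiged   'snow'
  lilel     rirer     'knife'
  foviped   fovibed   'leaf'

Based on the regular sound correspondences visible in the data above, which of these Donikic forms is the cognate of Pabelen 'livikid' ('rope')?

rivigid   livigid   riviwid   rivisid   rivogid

rivigid

livu ~ rivu, lilel ~ rirer — Pabelen l corresponds to Donikic r word-initially before a front vowel.
gokikad ~ gogiged — Pabelen k corresponds to Donikic g between vowels (before a front vowel).
Applying these to Pabelen 'livikid':
  livikid → rivikid   (l→r word-initially before a front vowel)
  rivikid → rivigid   (k→g between vowels (before a front vowel))
So the Donikic cognate is 'rivigid'.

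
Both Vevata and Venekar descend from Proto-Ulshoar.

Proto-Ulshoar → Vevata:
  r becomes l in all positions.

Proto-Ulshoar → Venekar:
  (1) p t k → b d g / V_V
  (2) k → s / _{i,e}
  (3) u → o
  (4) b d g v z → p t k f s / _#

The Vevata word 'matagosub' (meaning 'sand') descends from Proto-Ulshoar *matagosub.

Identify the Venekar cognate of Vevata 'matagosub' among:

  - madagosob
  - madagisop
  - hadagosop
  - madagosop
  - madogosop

Venekar: start from *matagosub.
  rule 1 (intervocalic voicing): matagosub → madagosub
  rule 2: no change — madagosub
  rule 3 (vowel merger): madagosub → madagosob
  rule 4 (final devoicing): madagosob → madagosop
  ⇒ Venekar madagosop

madagosop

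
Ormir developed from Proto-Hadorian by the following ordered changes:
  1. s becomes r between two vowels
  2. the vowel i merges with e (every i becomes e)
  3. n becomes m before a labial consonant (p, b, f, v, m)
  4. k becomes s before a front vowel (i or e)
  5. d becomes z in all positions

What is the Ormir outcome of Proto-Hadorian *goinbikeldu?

Ormir: *goinbikeldu > goenbekeldu > goembekeldu > goembeseldu > goembeselzu  (by vowel merger, nasal place assimilation, palatalisation, unconditioned shift)

goembeselzu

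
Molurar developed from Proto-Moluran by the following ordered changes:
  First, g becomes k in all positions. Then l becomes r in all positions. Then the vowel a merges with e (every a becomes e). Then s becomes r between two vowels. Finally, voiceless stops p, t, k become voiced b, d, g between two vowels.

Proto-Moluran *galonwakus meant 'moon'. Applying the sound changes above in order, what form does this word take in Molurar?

keronwegus

Molurar: *galonwakus
  galonwakus → kalonwakus   [unconditioned shift]
  kalonwakus → karonwakus   [unconditioned shift]
  karonwakus → keronwekus   [vowel merger]
  keronwekus (rule 4 does not apply)
  keronwekus → keronwegus   [intervocalic voicing]
  giving Molurar keronwegus.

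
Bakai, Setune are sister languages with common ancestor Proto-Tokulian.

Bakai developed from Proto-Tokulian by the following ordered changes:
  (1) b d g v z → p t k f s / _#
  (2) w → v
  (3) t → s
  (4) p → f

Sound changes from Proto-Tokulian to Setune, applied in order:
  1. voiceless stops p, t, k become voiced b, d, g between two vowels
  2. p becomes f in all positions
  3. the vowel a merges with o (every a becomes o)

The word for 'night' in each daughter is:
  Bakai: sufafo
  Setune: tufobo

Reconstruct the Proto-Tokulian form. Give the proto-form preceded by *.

Position 4: Bakai has a, Setune has o. Bakai preserves a here (none of its changes turn any other segment into a), so the proto-segment is *a.
Position 5: Bakai has f, Setune has b. Taking the neighbouring segments as reconstructed: Bakai f could go back to *p or *f; Setune b could go back to *p or *b — the one source consistent with every daughter is *p.
This points to *tufapo. Verify forward in each daughter:
Bakai: *tufapo > sufapo > sufafo  (by unconditioned shift, unconditioned shift)
Setune: start from *tufapo.
  rule 1 (intervocalic voicing): tufapo → tufabo
  rule 2: no change — tufabo
  rule 3 (vowel merger): tufabo → tufobo
  ⇒ Setune tufobo
Only *tufapo yields all of Bakai sufafo, Setune tufobo.

*tufapo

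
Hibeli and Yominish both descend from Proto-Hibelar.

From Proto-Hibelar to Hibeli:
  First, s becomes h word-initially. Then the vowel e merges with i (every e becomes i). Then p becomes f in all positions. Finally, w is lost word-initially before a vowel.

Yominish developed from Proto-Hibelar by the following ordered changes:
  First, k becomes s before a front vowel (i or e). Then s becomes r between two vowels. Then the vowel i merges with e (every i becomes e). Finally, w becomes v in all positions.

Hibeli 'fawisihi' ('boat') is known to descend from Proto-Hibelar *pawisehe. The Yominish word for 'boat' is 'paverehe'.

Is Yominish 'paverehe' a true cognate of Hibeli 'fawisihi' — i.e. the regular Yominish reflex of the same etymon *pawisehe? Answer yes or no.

Derive the expected Yominish reflex of *pawisehe:
Yominish: *pawisehe
  pawisehe (rule 1 does not apply)
  pawisehe → pawirehe   [rhotacism]
  pawirehe → pawerehe   [vowel merger]
  pawerehe → paverehe   [unconditioned shift]
  giving Yominish paverehe.
Yominish 'paverehe' matches the regular reflex exactly, so the pair is cognate.

yes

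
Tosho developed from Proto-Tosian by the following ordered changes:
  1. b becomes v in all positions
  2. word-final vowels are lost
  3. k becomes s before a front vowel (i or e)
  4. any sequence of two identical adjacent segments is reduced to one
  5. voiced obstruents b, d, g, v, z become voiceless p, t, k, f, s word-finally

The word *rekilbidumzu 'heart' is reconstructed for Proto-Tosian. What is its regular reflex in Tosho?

resilvidums

Tosho: *rekilbidumzu > rekilvidumzu > rekilvidumz > resilvidumz > resilvidums  (by unconditioned shift, apocope, palatalisation, final devoicing)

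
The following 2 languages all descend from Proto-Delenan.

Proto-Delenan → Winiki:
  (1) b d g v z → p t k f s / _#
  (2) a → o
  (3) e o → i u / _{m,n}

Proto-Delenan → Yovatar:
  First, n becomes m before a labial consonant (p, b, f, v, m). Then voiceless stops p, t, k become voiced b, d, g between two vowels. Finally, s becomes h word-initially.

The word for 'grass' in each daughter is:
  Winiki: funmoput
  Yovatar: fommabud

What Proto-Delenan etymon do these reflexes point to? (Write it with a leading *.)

Position 3: Winiki has n, Yovatar has m. Winiki preserves n here (none of its changes turn any other segment into n), so the proto-segment is *n.
Position 6: Winiki has p, Yovatar has b. Taking the neighbouring segments as reconstructed: Winiki p can only go back to *p; Yovatar b could go back to *p or *b — the one source consistent with every daughter is *p.
Position 2: Winiki has u, Yovatar has o. Yovatar preserves o here (none of its changes turn any other segment into o), so the proto-segment is *o.
Verify the candidate proto-form against each daughter:
Winiki: start from *fonmapud.
  rule 1 (final devoicing): fonmapud → fonmaput
  rule 2 (vowel merger): fonmaput → fonmoput
  rule 3 (pre-nasal raising): fonmoput → funmoput
  ⇒ Winiki funmoput
Yovatar: start from *fonmapud.
  rule 1 (nasal place assimilation): fonmapud → fommapud
  rule 2 (intervocalic voicing): fommapud → fommabud
  rule 3: no change — fommabud
  ⇒ Yovatar fommabud
*fonmapud is the unique common source.

*fonmapud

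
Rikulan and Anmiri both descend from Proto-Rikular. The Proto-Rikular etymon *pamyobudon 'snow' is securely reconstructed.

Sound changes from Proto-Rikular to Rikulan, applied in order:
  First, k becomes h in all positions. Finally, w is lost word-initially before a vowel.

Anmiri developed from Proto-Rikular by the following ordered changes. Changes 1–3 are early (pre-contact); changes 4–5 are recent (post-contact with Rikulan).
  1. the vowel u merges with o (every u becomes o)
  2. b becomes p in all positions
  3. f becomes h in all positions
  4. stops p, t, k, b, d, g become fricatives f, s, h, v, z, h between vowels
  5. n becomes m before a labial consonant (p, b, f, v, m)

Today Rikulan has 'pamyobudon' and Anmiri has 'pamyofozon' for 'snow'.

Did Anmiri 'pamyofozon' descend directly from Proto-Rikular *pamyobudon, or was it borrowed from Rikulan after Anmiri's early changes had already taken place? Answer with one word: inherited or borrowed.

inherited

If inherited, *pamyobudon would pass through all of Anmiri's changes:
Anmiri: start from *pamyobudon.
  rule 1 (vowel merger): pamyobudon → pamyobodon
  rule 2 (unconditioned shift): pamyobodon → pamyopodon
  rule 3: no change — pamyopodon
  rule 4 (intervocalic lenition): pamyopodon → pamyofozon
  rule 5: no change — pamyofozon
  ⇒ Anmiri pamyofozon
If borrowed from Rikulan 'pamyobudon' after the early changes, it would undergo only the recent ones:
  rule 4 (intervocalic lenition): pamyobudon → pamyovuzon
  rule 5 (nasal place assimilation): no change (pamyovuzon)
  ⇒ as a loan: pamyovuzon
Anmiri 'pamyofozon' matches the inherited outcome exactly, so it is an inherited cognate, not a loan.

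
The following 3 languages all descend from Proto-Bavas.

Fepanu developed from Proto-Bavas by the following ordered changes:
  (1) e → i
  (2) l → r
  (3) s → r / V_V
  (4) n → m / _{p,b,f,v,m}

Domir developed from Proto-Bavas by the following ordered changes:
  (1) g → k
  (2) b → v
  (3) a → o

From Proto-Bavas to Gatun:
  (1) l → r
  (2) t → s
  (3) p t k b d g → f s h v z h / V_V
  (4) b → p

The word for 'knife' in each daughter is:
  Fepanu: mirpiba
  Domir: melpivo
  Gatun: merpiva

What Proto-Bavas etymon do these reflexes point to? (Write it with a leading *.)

Position 6: Fepanu has b, Domir has v, Gatun has v. Fepanu preserves b here (none of its changes turn any other segment into b), so the proto-segment is *b.
Position 7: Fepanu has a, Domir has o, Gatun has a. Fepanu preserves a here (none of its changes turn any other segment into a), so the proto-segment is *a.
Position 3: Fepanu has r, Domir has l, Gatun has r. Domir preserves l here (none of its changes turn any other segment into l), so the proto-segment is *l.
This points to *melpiba. Verify forward in each daughter:
Fepanu: start from *melpiba.
  rule 1 (vowel merger): melpiba → milpiba
  rule 2 (unconditioned shift): milpiba → mirpiba
  rule 3: no change — mirpiba
  rule 4: no change — mirpiba
  ⇒ Fepanu mirpiba
Domir: start from *melpiba.
  rule 1: no change — melpiba
  rule 2 (unconditioned shift): melpiba → melpiva
  rule 3 (vowel merger): melpiva → melpivo
  ⇒ Domir melpivo
Gatun: *melpiba
  melpiba → merpiba   [unconditioned shift]
  merpiba (rule 2 does not apply)
  merpiba → merpiva   [intervocalic lenition]
  merpiva (rule 4 does not apply)
  giving Gatun merpiva.
Only *melpiba yields all of Fepanu mirpiba, Domir melpivo, Gatun merpiva.

*melpiba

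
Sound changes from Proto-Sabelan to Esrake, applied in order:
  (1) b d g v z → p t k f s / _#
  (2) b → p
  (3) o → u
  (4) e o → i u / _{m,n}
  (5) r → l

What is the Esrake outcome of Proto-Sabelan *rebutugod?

Esrake: *rebutugod > rebutugot > reputugot > reputugut > leputugut  (by final devoicing, unconditioned shift, vowel merger, unconditioned shift)

leputugut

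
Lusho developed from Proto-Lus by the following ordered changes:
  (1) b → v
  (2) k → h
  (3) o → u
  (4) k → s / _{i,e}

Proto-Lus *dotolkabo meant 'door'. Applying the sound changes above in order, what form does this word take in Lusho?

dutulhavu

Lusho: *dotolkabo
  dotolkabo → dotolkavo   [unconditioned shift]
  dotolkavo → dotolhavo   [unconditioned shift]
  dotolhavo → dutulhavu   [vowel merger]
  dutulhavu (rule 4 does not apply)
  giving Lusho dutulhavu.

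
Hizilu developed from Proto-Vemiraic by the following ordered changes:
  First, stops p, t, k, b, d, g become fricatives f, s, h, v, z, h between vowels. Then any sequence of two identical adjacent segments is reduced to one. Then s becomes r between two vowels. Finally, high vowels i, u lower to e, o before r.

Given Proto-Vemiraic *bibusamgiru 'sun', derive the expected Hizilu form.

Hizilu: *bibusamgiru
  bibusamgiru → bivusamgiru   [intervocalic lenition]
  bivusamgiru (rule 2 does not apply)
  bivusamgiru → bivuramgiru   [rhotacism]
  bivuramgiru → bivoramgeru   [pre-rhotic lowering]
  giving Hizilu bivoramgeru.

bivoramgeru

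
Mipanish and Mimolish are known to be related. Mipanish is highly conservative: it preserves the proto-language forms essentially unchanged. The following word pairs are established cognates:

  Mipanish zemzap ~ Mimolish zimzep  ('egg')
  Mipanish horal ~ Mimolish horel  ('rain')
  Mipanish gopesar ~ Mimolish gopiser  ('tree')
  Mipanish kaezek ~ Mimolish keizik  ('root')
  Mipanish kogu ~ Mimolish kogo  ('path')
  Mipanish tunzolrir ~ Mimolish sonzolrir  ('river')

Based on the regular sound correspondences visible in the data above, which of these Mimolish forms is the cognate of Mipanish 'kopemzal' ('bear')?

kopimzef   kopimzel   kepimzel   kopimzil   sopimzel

zemzap ~ zimzep — Mipanish e corresponds to Mimolish i after a consonant, before a nasal.
horal ~ horel — Mipanish a corresponds to Mimolish e after a consonant, before a consonant other than r, m, n, p, b, f, v.
Applying these to Mipanish 'kopemzal':
  kopemzal → kopimzal   (e→i after a consonant, before a nasal)
  kopimzal → kopimzel   (a→e after a consonant, before a consonant other than r, m, n, p, b, f, v)
So the Mimolish cognate is 'kopimzel'.

kopimzel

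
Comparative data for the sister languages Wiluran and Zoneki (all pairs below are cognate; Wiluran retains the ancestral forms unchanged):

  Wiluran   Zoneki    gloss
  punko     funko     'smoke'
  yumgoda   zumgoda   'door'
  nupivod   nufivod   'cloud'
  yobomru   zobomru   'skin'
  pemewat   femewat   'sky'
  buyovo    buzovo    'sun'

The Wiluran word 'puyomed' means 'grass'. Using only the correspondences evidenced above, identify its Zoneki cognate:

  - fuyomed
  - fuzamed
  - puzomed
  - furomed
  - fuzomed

punko ~ funko — Wiluran p corresponds to Zoneki f word-initially before a back vowel.
buyovo ~ buzovo — Wiluran y corresponds to Zoneki z between vowels (before a back vowel).
Applying these to Wiluran 'puyomed':
  puyomed → fuyomed   (p→f word-initially before a back vowel)
  fuyomed → fuzomed   (y→z between vowels (before a back vowel))
So the Zoneki cognate is 'fuzomed'.

fuzomed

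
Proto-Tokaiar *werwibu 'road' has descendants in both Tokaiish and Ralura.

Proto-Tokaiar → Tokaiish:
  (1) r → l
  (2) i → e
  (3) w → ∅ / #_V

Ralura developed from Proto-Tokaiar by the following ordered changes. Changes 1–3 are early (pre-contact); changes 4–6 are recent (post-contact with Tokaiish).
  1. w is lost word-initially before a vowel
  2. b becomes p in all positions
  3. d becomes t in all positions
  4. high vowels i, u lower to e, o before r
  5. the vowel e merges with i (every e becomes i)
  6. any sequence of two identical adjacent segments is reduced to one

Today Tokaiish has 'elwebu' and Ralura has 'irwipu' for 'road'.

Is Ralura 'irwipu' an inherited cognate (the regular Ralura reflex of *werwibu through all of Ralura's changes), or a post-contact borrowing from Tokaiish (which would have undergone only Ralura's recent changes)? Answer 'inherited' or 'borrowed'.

inherited

If inherited, *werwibu would pass through all of Ralura's changes:
Ralura: *werwibu
  werwibu → erwibu   [glide loss]
  erwibu → erwipu   [unconditioned shift]
  erwipu (rule 3 does not apply)
  erwipu (rule 4 does not apply)
  erwipu → irwipu   [vowel merger]
  irwipu (rule 6 does not apply)
  giving Ralura irwipu.
If borrowed from Tokaiish 'elwebu' after the early changes, it would undergo only the recent ones:
  rule 4 (pre-rhotic lowering): no change (elwebu)
  rule 5 (vowel merger): elwebu → ilwibu
  rule 6 (degemination): no change (ilwibu)
  ⇒ as a loan: ilwibu
Ralura 'irwipu' matches the inherited outcome exactly, so it is an inherited cognate, not a loan.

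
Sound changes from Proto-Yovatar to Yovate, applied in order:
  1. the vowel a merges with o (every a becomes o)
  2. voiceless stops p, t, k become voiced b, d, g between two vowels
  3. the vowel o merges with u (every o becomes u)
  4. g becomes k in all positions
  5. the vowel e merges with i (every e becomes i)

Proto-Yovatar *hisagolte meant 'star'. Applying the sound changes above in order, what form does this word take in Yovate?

Yovate: *hisagolte
  hisagolte → hisogolte   [vowel merger]
  hisogolte (rule 2 does not apply)
  hisogolte → hisugulte   [vowel merger]
  hisugulte → hisukulte   [unconditioned shift]
  hisukulte → hisukulti   [vowel merger]
  giving Yovate hisukulti.

hisukulti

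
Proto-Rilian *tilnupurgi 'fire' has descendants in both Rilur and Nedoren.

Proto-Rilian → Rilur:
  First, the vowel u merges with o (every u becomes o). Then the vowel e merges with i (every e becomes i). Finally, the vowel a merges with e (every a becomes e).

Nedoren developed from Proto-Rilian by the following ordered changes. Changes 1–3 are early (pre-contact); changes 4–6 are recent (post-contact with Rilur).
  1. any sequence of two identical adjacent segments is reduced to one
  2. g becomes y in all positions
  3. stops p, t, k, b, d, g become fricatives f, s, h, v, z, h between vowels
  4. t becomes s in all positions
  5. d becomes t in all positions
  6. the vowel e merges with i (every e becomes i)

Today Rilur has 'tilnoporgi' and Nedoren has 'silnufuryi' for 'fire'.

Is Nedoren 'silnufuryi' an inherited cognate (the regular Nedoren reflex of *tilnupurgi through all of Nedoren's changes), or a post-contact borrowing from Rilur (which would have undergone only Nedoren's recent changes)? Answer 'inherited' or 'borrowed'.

inherited

If inherited, *tilnupurgi would pass through all of Nedoren's changes:
Nedoren: *tilnupurgi > tilnupuryi > tilnufuryi > silnufuryi  (by unconditioned shift, intervocalic lenition, unconditioned shift)
If borrowed from Rilur 'tilnoporgi' after the early changes, it would undergo only the recent ones:
  rule 4 (unconditioned shift): tilnoporgi → silnoporgi
  rule 5 (unconditioned shift): no change (silnoporgi)
  rule 6 (vowel merger): no change (silnoporgi)
  ⇒ as a loan: silnoporgi
Nedoren 'silnufuryi' matches the inherited outcome exactly, so it is an inherited cognate, not a loan.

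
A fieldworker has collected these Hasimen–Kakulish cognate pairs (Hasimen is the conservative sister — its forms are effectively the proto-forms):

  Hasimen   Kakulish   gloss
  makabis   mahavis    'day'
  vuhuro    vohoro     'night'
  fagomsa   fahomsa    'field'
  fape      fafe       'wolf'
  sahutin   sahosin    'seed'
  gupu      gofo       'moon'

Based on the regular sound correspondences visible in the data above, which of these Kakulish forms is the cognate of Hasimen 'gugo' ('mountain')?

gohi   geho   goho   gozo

goho

vuhuro ~ vohoro, sahutin ~ sahosin — Hasimen u corresponds to Kakulish o after a consonant, before a consonant other than r, m, n, p, b, f, v.
fagomsa ~ fahomsa — Hasimen g corresponds to Kakulish h between vowels (before a back vowel).
Applying these to Hasimen 'gugo':
  gugo → gogo   (u→o after a consonant, before a consonant other than r, m, n, p, b, f, v)
  gogo → goho   (g→h between vowels (before a back vowel))
So the Kakulish cognate is 'goho'.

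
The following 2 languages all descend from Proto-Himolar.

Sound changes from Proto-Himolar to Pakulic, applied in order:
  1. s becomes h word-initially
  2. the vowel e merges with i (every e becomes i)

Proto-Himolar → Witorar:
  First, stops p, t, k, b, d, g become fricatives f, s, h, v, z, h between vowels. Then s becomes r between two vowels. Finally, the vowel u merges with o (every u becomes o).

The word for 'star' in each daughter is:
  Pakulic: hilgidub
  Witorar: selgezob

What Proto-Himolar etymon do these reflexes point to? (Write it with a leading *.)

Position 5: Pakulic has i, Witorar has e. Witorar preserves e here (none of its changes turn any other segment into e), so the proto-segment is *e.
Position 2: Pakulic has i, Witorar has e. Witorar preserves e here (none of its changes turn any other segment into e), so the proto-segment is *e.
Position 7: Pakulic has u, Witorar has o. Pakulic preserves u here (none of its changes turn any other segment into u), so the proto-segment is *u.
This points to *selgedub. Verify forward in each daughter:
Pakulic: start from *selgedub.
  rule 1 (debuccalisation): selgedub → helgedub
  rule 2 (vowel merger): helgedub → hilgidub
  ⇒ Pakulic hilgidub
Witorar: *selgedub
  selgedub → selgezub   [intervocalic lenition]
  selgezub (rule 2 does not apply)
  selgezub → selgezob   [vowel merger]
  giving Witorar selgezob.
Only *selgedub yields all of Pakulic hilgidub, Witorar selgezob.

*selgedub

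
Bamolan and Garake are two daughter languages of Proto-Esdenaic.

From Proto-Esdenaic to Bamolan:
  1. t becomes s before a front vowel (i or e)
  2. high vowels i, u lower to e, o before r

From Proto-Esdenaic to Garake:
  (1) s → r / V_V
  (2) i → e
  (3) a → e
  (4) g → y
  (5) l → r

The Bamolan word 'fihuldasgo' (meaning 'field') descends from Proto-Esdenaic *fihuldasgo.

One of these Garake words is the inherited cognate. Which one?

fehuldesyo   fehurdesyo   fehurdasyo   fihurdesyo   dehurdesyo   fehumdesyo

Garake: *fihuldasgo > fehuldasgo > fehuldesgo > fehuldesyo > fehurdesyo  (by vowel merger, vowel merger, unconditioned shift, unconditioned shift)
The other candidates each miss or misapply at least one Garake change.

fehurdesyo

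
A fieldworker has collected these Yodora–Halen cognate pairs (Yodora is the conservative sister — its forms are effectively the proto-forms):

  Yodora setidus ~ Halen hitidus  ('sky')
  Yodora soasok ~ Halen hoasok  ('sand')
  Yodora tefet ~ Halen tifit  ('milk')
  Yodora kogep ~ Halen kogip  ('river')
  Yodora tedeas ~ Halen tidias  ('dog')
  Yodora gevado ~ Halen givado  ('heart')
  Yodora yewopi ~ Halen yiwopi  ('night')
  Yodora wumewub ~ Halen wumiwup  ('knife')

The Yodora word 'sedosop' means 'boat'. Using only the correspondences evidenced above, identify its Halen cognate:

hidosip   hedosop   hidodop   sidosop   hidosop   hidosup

setidus ~ hitidus — Yodora s corresponds to Halen h word-initially before a front vowel.
setidus ~ hitidus, tefet ~ tifit — Yodora e corresponds to Halen i after a consonant, before a consonant other than r, m, n, p, b, f, v.
Applying these to Yodora 'sedosop':
  sedosop → hedosop   (s→h word-initially before a front vowel)
  hedosop → hidosop   (e→i after a consonant, before a consonant other than r, m, n, p, b, f, v)
So the Halen cognate is 'hidosop'.

hidosop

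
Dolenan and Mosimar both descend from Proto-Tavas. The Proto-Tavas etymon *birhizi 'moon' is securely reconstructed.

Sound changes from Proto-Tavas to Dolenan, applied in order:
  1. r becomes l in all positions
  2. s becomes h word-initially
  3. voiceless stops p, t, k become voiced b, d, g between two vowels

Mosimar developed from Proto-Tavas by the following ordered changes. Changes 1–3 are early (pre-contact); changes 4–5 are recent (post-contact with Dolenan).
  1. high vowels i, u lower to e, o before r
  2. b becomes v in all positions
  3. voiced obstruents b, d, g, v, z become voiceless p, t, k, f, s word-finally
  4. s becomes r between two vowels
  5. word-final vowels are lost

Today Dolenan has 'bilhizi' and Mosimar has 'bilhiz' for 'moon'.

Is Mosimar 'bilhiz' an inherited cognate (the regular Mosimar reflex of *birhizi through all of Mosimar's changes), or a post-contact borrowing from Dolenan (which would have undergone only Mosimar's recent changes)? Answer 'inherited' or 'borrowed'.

If inherited, *birhizi would pass through all of Mosimar's changes:
Mosimar: *birhizi > berhizi > verhizi > verhiz  (by pre-rhotic lowering, unconditioned shift, apocope)
If borrowed from Dolenan 'bilhizi' after the early changes, it would undergo only the recent ones:
  rule 4 (rhotacism): no change (bilhizi)
  rule 5 (apocope): bilhizi → bilhiz
  ⇒ as a loan: bilhiz
Mosimar 'bilhiz' matches the loan outcome 'bilhiz', not the inherited 'verhiz' — it skipped the early Mosimar changes, so it was borrowed from Dolenan.

borrowed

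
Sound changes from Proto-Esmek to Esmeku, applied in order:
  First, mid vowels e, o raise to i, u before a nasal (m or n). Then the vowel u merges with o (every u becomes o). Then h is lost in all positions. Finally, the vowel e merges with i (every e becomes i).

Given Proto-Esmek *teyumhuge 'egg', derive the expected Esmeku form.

Esmeku: start from *teyumhuge.
  rule 1: no change — teyumhuge
  rule 2 (vowel merger): teyumhuge → teyomhoge
  rule 3 (h-loss): teyomhoge → teyomoge
  rule 4 (vowel merger): teyomoge → tiyomogi
  ⇒ Esmeku tiyomogi

tiyomogi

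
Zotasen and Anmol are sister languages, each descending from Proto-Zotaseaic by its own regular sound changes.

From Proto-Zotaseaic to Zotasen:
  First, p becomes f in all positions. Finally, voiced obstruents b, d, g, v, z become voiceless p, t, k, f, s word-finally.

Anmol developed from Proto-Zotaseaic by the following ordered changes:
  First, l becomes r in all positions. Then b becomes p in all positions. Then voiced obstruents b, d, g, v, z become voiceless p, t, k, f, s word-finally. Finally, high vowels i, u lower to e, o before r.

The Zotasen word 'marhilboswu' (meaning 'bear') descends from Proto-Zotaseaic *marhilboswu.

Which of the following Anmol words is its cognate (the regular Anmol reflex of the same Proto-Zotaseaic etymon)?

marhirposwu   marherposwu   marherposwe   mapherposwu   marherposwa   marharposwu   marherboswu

Anmol: start from *marhilboswu.
  rule 1 (unconditioned shift): marhilboswu → marhirboswu
  rule 2 (unconditioned shift): marhirboswu → marhirposwu
  rule 3: no change — marhirposwu
  rule 4 (pre-rhotic lowering): marhirposwu → marherposwu
  ⇒ Anmol marherposwu
The other candidates each miss or misapply at least one Anmol change.

marherposwu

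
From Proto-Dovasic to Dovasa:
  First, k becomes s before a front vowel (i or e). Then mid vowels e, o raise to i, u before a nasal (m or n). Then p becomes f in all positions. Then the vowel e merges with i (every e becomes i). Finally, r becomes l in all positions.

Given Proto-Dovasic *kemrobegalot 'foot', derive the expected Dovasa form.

Dovasa: *kemrobegalot
  kemrobegalot → semrobegalot   [palatalisation]
  semrobegalot → simrobegalot   [pre-nasal raising]
  simrobegalot (rule 3 does not apply)
  simrobegalot → simrobigalot   [vowel merger]
  simrobigalot → simlobigalot   [unconditioned shift]
  giving Dovasa simlobigalot.

simlobigalot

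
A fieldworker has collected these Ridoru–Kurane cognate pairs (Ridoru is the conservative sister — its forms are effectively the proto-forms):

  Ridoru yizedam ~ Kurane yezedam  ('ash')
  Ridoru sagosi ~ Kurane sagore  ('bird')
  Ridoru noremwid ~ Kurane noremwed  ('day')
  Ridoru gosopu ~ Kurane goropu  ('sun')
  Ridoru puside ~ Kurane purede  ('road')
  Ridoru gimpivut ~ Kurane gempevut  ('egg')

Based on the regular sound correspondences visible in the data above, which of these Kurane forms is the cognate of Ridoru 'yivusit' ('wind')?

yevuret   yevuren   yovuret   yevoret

yevuret

gimpivut ~ gempevut — Ridoru i corresponds to Kurane e after a consonant, before a labial obstruent.
sagosi ~ sagore, puside ~ purede — Ridoru s corresponds to Kurane r between vowels (before a front vowel).
yizedam ~ yezedam, noremwid ~ noremwed — Ridoru i corresponds to Kurane e after a consonant, before a consonant other than r, m, n, p, b, f, v.
Applying these to Ridoru 'yivusit':
  yivusit → yevusit   (i→e after a consonant, before a labial obstruent)
  yevusit → yevurit   (s→r between vowels (before a front vowel))
  yevurit → yevuret   (i→e after a consonant, before a consonant other than r, m, n, p, b, f, v)
So the Kurane cognate is 'yevuret'.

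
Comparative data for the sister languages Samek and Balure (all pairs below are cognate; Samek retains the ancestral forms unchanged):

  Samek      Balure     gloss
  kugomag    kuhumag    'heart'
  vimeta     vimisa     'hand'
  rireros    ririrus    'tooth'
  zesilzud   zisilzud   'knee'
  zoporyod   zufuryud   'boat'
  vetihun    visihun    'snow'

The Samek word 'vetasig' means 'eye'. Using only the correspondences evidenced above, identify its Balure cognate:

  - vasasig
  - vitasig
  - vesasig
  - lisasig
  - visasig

vimeta ~ vimisa, zesilzud ~ zisilzud — Samek e corresponds to Balure i after a consonant, before a consonant other than r, m, n, p, b, f, v.
vimeta ~ vimisa — Samek t corresponds to Balure s between vowels (before a back vowel).
Applying these to Samek 'vetasig':
  vetasig → vitasig   (e→i after a consonant, before a consonant other than r, m, n, p, b, f, v)
  vitasig → visasig   (t→s between vowels (before a back vowel))
So the Balure cognate is 'visasig'.

visasig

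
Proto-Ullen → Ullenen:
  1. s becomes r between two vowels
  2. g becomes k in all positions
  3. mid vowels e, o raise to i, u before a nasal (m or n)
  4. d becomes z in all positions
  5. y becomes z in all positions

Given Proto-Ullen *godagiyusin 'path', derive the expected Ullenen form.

Ullenen: *godagiyusin
  godagiyusin → godagiyurin   [rhotacism]
  godagiyurin → kodakiyurin   [unconditioned shift]
  kodakiyurin (rule 3 does not apply)
  kodakiyurin → kozakiyurin   [unconditioned shift]
  kozakiyurin → kozakizurin   [unconditioned shift]
  giving Ullenen kozakizurin.

kozakizurin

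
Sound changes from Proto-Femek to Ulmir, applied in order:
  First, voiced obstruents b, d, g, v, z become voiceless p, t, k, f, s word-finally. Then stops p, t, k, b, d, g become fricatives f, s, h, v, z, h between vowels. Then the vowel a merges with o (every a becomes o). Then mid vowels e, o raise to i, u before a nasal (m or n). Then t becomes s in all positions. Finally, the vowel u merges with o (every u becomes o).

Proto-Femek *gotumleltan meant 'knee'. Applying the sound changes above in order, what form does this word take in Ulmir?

Ulmir: *gotumleltan
  gotumleltan (rule 1 does not apply)
  gotumleltan → gosumleltan   [intervocalic lenition]
  gosumleltan → gosumlelton   [vowel merger]
  gosumlelton → gosumleltun   [pre-nasal raising]
  gosumleltun → gosumlelsun   [unconditioned shift]
  gosumlelsun → gosomlelson   [vowel merger]
  giving Ulmir gosomlelson.

gosomlelson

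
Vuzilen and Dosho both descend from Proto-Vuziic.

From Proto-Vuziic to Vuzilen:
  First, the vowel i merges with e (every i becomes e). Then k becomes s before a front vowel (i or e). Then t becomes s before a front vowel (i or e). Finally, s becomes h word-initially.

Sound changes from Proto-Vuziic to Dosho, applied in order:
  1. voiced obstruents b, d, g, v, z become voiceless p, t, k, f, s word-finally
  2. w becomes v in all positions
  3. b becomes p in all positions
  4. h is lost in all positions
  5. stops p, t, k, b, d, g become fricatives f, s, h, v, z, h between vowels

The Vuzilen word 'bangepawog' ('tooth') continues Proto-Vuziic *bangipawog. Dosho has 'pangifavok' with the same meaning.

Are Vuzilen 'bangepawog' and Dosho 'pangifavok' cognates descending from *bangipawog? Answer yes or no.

yes

Derive the expected Dosho reflex of *bangipawog:
Dosho: *bangipawog
  bangipawog → bangipawok   [final devoicing]
  bangipawok → bangipavok   [unconditioned shift]
  bangipavok → pangipavok   [unconditioned shift]
  pangipavok (rule 4 does not apply)
  pangipavok → pangifavok   [intervocalic lenition]
  giving Dosho pangifavok.
Dosho 'pangifavok' matches the regular reflex exactly, so the pair is cognate.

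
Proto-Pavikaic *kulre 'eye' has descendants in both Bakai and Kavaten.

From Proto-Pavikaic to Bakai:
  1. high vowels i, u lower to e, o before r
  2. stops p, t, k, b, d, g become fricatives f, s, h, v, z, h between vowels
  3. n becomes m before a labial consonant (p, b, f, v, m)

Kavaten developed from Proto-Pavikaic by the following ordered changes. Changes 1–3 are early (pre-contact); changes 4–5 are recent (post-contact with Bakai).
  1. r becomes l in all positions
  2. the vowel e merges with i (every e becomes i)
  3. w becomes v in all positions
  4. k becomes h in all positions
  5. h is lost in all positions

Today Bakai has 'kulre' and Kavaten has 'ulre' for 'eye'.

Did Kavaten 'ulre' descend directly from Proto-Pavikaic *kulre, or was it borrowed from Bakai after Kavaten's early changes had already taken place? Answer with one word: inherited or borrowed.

borrowed

If inherited, *kulre would pass through all of Kavaten's changes:
Kavaten: *kulre > kulle > kulli > hulli > ulli  (by unconditioned shift, vowel merger, unconditioned shift, h-loss)
If borrowed from Bakai 'kulre' after the early changes, it would undergo only the recent ones:
  rule 4 (unconditioned shift): kulre → hulre
  rule 5 (h-loss): hulre → ulre
  ⇒ as a loan: ulre
Kavaten 'ulre' matches the loan outcome 'ulre', not the inherited 'ulli' — it skipped the early Kavaten changes, so it was borrowed from Bakai.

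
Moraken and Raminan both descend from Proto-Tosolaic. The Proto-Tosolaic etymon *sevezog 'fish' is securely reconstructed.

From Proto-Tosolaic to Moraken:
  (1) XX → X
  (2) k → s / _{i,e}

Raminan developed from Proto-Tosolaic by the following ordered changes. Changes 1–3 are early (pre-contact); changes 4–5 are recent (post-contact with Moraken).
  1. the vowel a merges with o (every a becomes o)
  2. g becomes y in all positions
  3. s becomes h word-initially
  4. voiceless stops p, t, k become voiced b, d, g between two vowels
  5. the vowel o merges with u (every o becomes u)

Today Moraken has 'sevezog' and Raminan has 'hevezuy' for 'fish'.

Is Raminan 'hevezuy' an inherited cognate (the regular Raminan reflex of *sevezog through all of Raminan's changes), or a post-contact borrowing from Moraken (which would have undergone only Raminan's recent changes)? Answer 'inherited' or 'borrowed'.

If inherited, *sevezog would pass through all of Raminan's changes:
Raminan: *sevezog > sevezoy > hevezoy > hevezuy  (by unconditioned shift, debuccalisation, vowel merger)
If borrowed from Moraken 'sevezog' after the early changes, it would undergo only the recent ones:
  rule 4 (intervocalic voicing): no change (sevezog)
  rule 5 (vowel merger): sevezog → sevezug
  ⇒ as a loan: sevezug
Raminan 'hevezuy' matches the inherited outcome exactly, so it is an inherited cognate, not a loan.

inherited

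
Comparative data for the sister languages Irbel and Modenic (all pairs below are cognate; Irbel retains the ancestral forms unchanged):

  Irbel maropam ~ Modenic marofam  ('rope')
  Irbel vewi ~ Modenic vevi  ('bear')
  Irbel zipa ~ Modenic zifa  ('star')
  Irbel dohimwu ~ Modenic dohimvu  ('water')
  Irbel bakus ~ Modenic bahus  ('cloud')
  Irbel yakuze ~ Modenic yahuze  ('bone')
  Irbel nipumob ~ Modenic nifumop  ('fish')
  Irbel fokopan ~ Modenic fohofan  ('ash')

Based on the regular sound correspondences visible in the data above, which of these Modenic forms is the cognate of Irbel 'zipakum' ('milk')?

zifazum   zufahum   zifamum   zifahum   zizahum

maropam ~ marofam, zipa ~ zifa — Irbel p corresponds to Modenic f between vowels (before a back vowel).
bakus ~ bahus, yakuze ~ yahuze — Irbel k corresponds to Modenic h between vowels (before a back vowel).
Applying these to Irbel 'zipakum':
  zipakum → zifakum   (p→f between vowels (before a back vowel))
  zifakum → zifahum   (k→h between vowels (before a back vowel))
So the Modenic cognate is 'zifahum'.

zifahum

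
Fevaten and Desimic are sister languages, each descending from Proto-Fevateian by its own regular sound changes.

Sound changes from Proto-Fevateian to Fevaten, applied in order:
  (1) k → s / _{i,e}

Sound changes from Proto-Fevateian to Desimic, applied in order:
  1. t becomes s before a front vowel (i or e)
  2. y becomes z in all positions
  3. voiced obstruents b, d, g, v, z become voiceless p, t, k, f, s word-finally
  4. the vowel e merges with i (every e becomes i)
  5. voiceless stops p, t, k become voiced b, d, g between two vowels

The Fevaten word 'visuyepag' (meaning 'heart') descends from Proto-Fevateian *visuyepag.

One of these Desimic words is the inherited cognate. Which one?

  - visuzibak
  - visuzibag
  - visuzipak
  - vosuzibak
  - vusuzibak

Desimic: start from *visuyepag.
  rule 1: no change — visuyepag
  rule 2 (unconditioned shift): visuyepag → visuzepag
  rule 3 (final devoicing): visuzepag → visuzepak
  rule 4 (vowel merger): visuzepak → visuzipak
  rule 5 (intervocalic voicing): visuzipak → visuzibak
  ⇒ Desimic visuzibak

visuzibak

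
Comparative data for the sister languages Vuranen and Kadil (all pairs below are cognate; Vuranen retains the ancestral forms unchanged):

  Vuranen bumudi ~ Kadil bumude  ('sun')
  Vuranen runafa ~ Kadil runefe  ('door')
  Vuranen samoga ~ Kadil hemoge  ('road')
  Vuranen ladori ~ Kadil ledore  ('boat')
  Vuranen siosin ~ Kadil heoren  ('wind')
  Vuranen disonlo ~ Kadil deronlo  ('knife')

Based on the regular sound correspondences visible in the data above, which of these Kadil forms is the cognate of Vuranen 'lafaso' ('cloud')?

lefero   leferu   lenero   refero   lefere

lefero

runafa ~ runefe — Vuranen a corresponds to Kadil e after a consonant, before a labial obstruent.
ladori ~ ledore — Vuranen a corresponds to Kadil e after a consonant, before a consonant other than r, m, n, p, b, f, v.
disonlo ~ deronlo — Vuranen s corresponds to Kadil r between vowels (before a back vowel).
Applying these to Vuranen 'lafaso':
  lafaso → lefaso   (a→e after a consonant, before a labial obstruent)
  lefaso → lefeso   (a→e after a consonant, before a consonant other than r, m, n, p, b, f, v)
  lefeso → lefero   (s→r between vowels (before a back vowel))
So the Kadil cognate is 'lefero'.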